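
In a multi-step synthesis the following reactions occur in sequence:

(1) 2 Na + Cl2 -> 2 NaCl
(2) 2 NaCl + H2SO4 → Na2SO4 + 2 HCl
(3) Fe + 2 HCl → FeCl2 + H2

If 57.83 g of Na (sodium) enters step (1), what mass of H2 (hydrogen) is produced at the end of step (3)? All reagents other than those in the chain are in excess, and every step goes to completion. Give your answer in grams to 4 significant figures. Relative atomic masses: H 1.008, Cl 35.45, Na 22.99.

2.536 g

M(Na) = 22.99 g/mol.
M(H2) = 2(1.008) = 2.016 g/mol.
n(Na) = 57.83 / 22.99 = 2.5154 mol.
Reaction (1): Na→NaCl ratio 2:2 ⇒ n(NaCl) = 2.5154 mol.
Reaction (2): NaCl→HCl ratio 2:2 ⇒ n(HCl) = 2.5154 mol.
Reaction (3): HCl→H2 ratio 2:1 ⇒ n(H2) = 1.2577 mol.
Mass of H2 = 1.2577 × 2.016 = 2.5356 g.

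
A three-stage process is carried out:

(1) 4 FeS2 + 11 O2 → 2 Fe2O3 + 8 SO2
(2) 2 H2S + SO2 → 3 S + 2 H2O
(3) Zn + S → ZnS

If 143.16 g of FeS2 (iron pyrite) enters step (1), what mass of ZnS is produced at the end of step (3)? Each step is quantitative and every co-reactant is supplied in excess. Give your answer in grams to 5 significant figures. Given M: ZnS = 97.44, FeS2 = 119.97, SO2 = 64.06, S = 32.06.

n(FeS2) = 143.16 / 119.97 = 1.19330 mol.
Reaction (1): FeS2→SO2 ratio 4:8 ⇒ n(SO2) = 2.38660 mol.
Reaction (2): SO2→S ratio 1:3 ⇒ n(S) = 7.15979 mol.
Reaction (3): S→ZnS ratio 1:1 ⇒ n(ZnS) = 7.15979 mol.
Mass of ZnS = 7.15979 × 97.44 = 697.650 g.

697.65 g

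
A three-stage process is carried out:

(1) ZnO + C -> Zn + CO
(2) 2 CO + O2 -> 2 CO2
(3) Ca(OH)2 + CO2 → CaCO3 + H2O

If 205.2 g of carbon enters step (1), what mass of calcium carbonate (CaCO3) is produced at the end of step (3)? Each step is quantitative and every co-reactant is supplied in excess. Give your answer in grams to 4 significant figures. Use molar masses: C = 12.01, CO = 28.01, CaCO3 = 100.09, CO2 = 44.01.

1710 g

n(C) = 205.2 / 12.01 = 17.086 mol.
Reaction (1): C→CO ratio 1:1 ⇒ n(CO) = 17.086 mol.
Reaction (2): CO→CO2 ratio 2:2 ⇒ n(CO2) = 17.086 mol.
Reaction (3): CO2→CaCO3 ratio 1:1 ⇒ n(CaCO3) = 17.086 mol.
Mass of CaCO3 = 17.086 × 100.09 = 1710.1 g.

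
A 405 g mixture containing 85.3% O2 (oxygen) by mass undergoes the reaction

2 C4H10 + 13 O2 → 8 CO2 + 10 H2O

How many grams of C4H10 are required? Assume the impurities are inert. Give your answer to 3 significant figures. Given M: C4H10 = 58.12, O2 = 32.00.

Mass of pure O2 = 405 g × 0.853 = 345.5 g.
n(O2) = 345.5 g / 32.00 g/mol = 10.80 mol.
From the equation the O2:C4H10 mole ratio is 13:2, so n(C4H10) = 10.80 × 2/13 = 1.661 mol.
Mass of C4H10 = 1.661 mol × 58.12 g/mol = 96.53 g.

96.5 g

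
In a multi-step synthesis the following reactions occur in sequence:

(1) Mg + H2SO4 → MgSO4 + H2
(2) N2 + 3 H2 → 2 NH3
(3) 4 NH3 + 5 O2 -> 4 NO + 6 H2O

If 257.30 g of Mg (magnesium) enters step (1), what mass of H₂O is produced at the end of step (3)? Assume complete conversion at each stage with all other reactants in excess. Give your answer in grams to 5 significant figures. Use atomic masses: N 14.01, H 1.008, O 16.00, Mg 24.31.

M(Mg) = 24.31 g/mol.
M(H2O) = 2(1.008) + 16.00 = 18.016 g/mol.
n(Mg) = 257.30 / 24.31 = 10.5841 mol.
Reaction (1): Mg→H2 ratio 1:1 ⇒ n(H2) = 10.5841 mol.
Reaction (2): H2→NH3 ratio 3:2 ⇒ n(NH3) = 7.05608 mol.
Reaction (3): NH3→H2O ratio 4:6 ⇒ n(H2O) = 10.5841 mol.
Mass of H2O = 10.5841 × 18.016 = 190.684 g.

190.68 g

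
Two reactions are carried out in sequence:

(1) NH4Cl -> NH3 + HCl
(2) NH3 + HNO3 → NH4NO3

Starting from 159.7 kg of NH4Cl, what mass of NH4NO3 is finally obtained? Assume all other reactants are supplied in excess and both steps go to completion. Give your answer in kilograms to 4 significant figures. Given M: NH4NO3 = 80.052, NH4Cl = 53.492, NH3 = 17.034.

159.7 kg = 159700 g.
n(NH4Cl) = 159700 / 53.492 = 2985.5 mol.
Step 1 gives a 1:1 ratio of NH4Cl to NH3, so n(NH3) = 2985.5 mol.
In step 2 the NH3:NH4NO3 ratio is 1:1, so n(NH4NO3) = 2985.5 mol.
Mass of NH4NO3 = 2985.5 × 80.052 = 238990 g = 239.0 kg.

239.0 kg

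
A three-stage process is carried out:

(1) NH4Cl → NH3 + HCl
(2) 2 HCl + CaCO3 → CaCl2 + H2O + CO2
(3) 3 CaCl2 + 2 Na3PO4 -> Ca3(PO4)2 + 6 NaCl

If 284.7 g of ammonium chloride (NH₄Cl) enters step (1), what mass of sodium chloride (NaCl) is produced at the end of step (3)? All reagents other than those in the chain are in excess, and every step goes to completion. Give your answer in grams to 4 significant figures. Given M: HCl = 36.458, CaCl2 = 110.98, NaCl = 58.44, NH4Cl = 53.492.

311.0 g

n(NH4Cl) = 284.7 / 53.492 = 5.3223 mol.
Reaction (1): NH4Cl→HCl ratio 1:1 ⇒ n(HCl) = 5.3223 mol.
Reaction (2): HCl→CaCl2 ratio 2:1 ⇒ n(CaCl2) = 2.6611 mol.
Reaction (3): CaCl2→NaCl ratio 3:6 ⇒ n(NaCl) = 5.3223 mol.
Mass of NaCl = 5.3223 × 58.44 = 311.03 g.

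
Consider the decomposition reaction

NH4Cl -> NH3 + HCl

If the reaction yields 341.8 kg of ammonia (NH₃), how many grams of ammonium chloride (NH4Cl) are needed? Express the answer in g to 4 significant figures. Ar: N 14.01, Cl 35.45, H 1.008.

M(NH3) = 14.01 + 3(1.008) = 17.034 g/mol.
M(NH4Cl) = 14.01 + 4(1.008) + 35.45 = 53.492 g/mol.
Convert: 341.8 kg = 341800 g.
n(NH3) = 341800 g / 17.034 g/mol = 20066 mol.
From the equation the NH3:NH4Cl mole ratio is 1:1, so n(NH4Cl) = 20066 × 1/1 = 20066 mol.
Mass of NH4Cl = 20066 mol × 53.492 g/mol = 1.0734 × 10^6 g.

1073000 g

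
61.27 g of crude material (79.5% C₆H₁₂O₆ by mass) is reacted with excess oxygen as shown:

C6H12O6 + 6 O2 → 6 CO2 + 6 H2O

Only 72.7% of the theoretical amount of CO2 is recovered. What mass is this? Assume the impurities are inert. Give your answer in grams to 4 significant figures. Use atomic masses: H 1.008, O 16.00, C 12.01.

51.90 g

Pure C6H12O6 available = 61.27 g × 0.795 = 48.710 g.
M(C6H12O6) = 6(12.01) + 12(1.008) + 6(16.00) = 180.156 g/mol.
M(CO2) = 12.01 + 2(16.00) = 44.01 g/mol.
n(C6H12O6) = 48.710 g / 180.156 g/mol = 0.27037 mol.
From the equation the C6H12O6:CO2 mole ratio is 1:6, so n(CO2) = 0.27037 × 6/1 = 1.6222 mol.
Mass of CO2 = 1.6222 mol × 44.01 g/mol = 71.395 g.
Actual mass collected = 71.395 g × 0.727 = 51.904 g.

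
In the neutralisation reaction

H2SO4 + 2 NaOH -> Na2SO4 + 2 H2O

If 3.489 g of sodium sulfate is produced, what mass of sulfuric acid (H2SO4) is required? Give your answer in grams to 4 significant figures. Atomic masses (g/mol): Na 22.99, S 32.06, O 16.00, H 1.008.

M(Na2SO4) = 2(22.99) + 32.06 + 4(16.00) = 142.04 g/mol.
M(H2SO4) = 2(1.008) + 32.06 + 4(16.00) = 98.076 g/mol.
n(Na2SO4) = 3.4890 g / 142.04 g/mol = 0.024564 mol.
From the equation the Na2SO4:H2SO4 mole ratio is 1:1, so n(H2SO4) = 0.024564 × 1/1 = 0.024564 mol.
Mass of H2SO4 = 0.024564 mol × 98.076 g/mol = 2.4091 g.

2.409 g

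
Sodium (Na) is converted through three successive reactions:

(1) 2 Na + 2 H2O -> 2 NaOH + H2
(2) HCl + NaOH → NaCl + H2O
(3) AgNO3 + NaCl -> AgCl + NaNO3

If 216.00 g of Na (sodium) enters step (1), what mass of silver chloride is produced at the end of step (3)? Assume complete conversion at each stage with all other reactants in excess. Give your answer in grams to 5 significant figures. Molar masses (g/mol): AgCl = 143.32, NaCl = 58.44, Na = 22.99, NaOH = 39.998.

n(Na) = 216.00 / 22.99 = 9.39539 mol.
Reaction (1): Na→NaOH ratio 2:2 ⇒ n(NaOH) = 9.39539 mol.
Reaction (2): NaOH→NaCl ratio 1:1 ⇒ n(NaCl) = 9.39539 mol.
Reaction (3): NaCl→AgCl ratio 1:1 ⇒ n(AgCl) = 9.39539 mol.
Mass of AgCl = 9.39539 × 143.32 = 1346.55 g.

1346.5 g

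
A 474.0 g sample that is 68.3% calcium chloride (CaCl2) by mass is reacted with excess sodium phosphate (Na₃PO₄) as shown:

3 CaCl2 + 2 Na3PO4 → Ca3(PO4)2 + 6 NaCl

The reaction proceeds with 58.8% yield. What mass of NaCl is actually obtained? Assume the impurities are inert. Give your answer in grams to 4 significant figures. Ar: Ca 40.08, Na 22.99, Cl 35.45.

Pure CaCl2 available = 474.0 g × 0.683 = 323.74 g.
M(CaCl2) = 40.08 + 2(35.45) = 110.98 g/mol.
M(NaCl) = 22.99 + 35.45 = 58.44 g/mol.
n(CaCl2) = 323.74 g / 110.98 g/mol = 2.9171 mol.
From the equation the CaCl2:NaCl mole ratio is 3:6, so n(NaCl) = 2.9171 × 6/3 = 5.8342 mol.
Mass of NaCl = 5.8342 mol × 58.44 g/mol = 340.95 g.
Actual mass collected = 340.95 g × 0.588 = 200.48 g.

200.5 g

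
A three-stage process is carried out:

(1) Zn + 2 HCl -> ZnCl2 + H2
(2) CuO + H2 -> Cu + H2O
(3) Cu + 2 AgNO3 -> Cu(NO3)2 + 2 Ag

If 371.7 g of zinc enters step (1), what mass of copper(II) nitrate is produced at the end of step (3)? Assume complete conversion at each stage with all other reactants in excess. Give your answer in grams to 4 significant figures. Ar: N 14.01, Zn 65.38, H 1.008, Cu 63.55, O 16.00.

M(Zn) = 65.38 g/mol.
M(Cu(NO3)2) = 63.55 + 2(14.01) + 6(16.00) = 187.57 g/mol.
n(Zn) = 371.7 / 65.38 = 5.6852 mol.
Reaction (1): Zn→H2 ratio 1:1 ⇒ n(H2) = 5.6852 mol.
Reaction (2): H2→Cu ratio 1:1 ⇒ n(Cu) = 5.6852 mol.
Reaction (3): Cu→Cu(NO3)2 ratio 1:1 ⇒ n(Cu(NO3)2) = 5.6852 mol.
Mass of Cu(NO3)2 = 5.6852 × 187.57 = 1066.4 g.

1066 g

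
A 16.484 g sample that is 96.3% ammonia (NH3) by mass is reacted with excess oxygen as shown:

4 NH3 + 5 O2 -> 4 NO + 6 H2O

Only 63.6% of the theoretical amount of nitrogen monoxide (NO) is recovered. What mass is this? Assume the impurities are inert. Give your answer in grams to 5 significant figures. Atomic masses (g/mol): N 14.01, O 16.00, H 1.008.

Pure NH3 available = 16.484 g × 0.963 = 15.8741 g.
M(NH3) = 14.01 + 3(1.008) = 17.034 g/mol.
M(NO) = 14.01 + 16.00 = 30.01 g/mol.
n(NH3) = 15.8741 g / 17.034 g/mol = 0.931906 mol.
From the equation the NH3:NO mole ratio is 4:4, so n(NO) = 0.931906 × 4/4 = 0.931906 mol.
Mass of NO = 0.931906 mol × 30.01 g/mol = 27.9665 g.
Actual mass collected = 27.9665 g × 0.636 = 17.7867 g.

17.787 g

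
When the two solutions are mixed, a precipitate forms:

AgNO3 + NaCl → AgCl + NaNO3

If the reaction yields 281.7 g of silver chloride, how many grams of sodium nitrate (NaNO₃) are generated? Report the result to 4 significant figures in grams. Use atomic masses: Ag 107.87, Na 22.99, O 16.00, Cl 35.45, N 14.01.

167.1 g

M(AgCl) = 107.87 + 35.45 = 143.32 g/mol.
M(NaNO3) = 22.99 + 14.01 + 3(16.00) = 85.00 g/mol.
n(AgCl) = 281.70 g / 143.32 g/mol = 1.9655 mol.
From the equation the AgCl:NaNO3 mole ratio is 1:1, so n(NaNO3) = 1.9655 × 1/1 = 1.9655 mol.
Mass of NaNO3 = 1.9655 mol × 85.00 g/mol = 167.07 g.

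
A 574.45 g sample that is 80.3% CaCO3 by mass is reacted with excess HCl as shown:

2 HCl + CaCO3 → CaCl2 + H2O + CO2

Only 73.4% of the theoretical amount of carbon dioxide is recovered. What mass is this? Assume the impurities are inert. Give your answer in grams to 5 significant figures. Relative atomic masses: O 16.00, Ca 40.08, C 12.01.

148.88 g

Pure CaCO3 available = 574.45 g × 0.803 = 461.283 g.
M(CaCO3) = 40.08 + 12.01 + 3(16.00) = 100.09 g/mol.
M(CO2) = 12.01 + 2(16.00) = 44.01 g/mol.
n(CaCO3) = 461.283 g / 100.09 g/mol = 4.60869 mol.
From the equation the CaCO3:CO2 mole ratio is 1:1, so n(CO2) = 4.60869 × 1/1 = 4.60869 mol.
Mass of CO2 = 4.60869 mol × 44.01 g/mol = 202.828 g.
Actual mass collected = 202.828 g × 0.734 = 148.876 g.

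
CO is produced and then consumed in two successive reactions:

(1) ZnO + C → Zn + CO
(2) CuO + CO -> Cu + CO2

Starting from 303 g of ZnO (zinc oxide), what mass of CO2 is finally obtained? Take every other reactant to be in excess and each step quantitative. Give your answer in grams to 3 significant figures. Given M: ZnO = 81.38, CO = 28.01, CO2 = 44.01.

n(ZnO) = 303.0 / 81.38 = 3.723 mol.
Step 1 gives a 1:1 ratio of ZnO to CO, so n(CO) = 3.723 mol.
In step 2 the CO:CO2 ratio is 1:1, so n(CO2) = 3.723 mol.
Mass of CO2 = 3.723 × 44.01 = 163.9 g.

164 g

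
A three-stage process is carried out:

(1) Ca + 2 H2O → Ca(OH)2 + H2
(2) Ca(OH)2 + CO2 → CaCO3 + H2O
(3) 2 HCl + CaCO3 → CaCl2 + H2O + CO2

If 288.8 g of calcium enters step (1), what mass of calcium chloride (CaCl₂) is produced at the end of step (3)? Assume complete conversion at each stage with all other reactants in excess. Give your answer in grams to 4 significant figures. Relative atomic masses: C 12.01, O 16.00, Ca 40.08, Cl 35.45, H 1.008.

M(Ca) = 40.08 g/mol.
M(CaCl2) = 40.08 + 2(35.45) = 110.98 g/mol.
n(Ca) = 288.8 / 40.08 = 7.2056 mol.
Reaction (1): Ca→Ca(OH)2 ratio 1:1 ⇒ n(Ca(OH)2) = 7.2056 mol.
Reaction (2): Ca(OH)2→CaCO3 ratio 1:1 ⇒ n(CaCO3) = 7.2056 mol.
Reaction (3): CaCO3→CaCl2 ratio 1:1 ⇒ n(CaCl2) = 7.2056 mol.
Mass of CaCl2 = 7.2056 × 110.98 = 799.68 g.

799.7 g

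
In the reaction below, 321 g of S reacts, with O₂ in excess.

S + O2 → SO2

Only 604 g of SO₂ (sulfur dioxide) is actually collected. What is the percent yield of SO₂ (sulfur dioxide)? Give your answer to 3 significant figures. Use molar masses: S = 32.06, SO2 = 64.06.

n(S) = 321.0 g / 32.06 g/mol = 10.01 mol.
From the equation the S:SO2 mole ratio is 1:1, so n(SO2) = 10.01 × 1/1 = 10.01 mol.
Mass of SO2 = 10.01 mol × 64.06 g/mol = 641.4 g.
This is the theoretical yield. Percent yield = 604 g / 641.4 g × 100% = 94.17%.

94.2 %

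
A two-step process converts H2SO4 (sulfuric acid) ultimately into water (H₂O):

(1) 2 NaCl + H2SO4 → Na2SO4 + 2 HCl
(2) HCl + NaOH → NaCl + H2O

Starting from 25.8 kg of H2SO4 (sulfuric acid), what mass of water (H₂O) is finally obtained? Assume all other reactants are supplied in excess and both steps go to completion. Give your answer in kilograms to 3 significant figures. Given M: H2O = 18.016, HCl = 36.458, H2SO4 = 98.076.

9.48 kg

25.8 kg = 25800 g.
n(H2SO4) = 25800 / 98.076 = 263.1 mol.
Step 1 gives a 1:2 ratio of H2SO4 to HCl, so n(HCl) = 526.1 mol.
In step 2 the HCl:H2O ratio is 1:1, so n(H2O) = 526.1 mol.
Mass of H2O = 526.1 × 18.016 = 9479 g = 9.48 kg.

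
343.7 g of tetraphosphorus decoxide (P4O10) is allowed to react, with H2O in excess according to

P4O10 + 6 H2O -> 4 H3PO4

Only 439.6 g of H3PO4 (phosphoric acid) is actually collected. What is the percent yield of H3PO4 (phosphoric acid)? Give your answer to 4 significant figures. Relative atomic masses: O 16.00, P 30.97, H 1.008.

M(P4O10) = 4(30.97) + 10(16.00) = 283.88 g/mol.
M(H3PO4) = 3(1.008) + 30.97 + 4(16.00) = 97.994 g/mol.
n(P4O10) = 343.70 g / 283.88 g/mol = 1.2107 mol.
From the equation the P4O10:H3PO4 mole ratio is 1:4, so n(H3PO4) = 1.2107 × 4/1 = 4.8429 mol.
Mass of H3PO4 = 4.8429 mol × 97.994 g/mol = 474.57 g.
This is the theoretical yield. Percent yield = 439.6 g / 474.57 g × 100% = 92.630%.

92.63 %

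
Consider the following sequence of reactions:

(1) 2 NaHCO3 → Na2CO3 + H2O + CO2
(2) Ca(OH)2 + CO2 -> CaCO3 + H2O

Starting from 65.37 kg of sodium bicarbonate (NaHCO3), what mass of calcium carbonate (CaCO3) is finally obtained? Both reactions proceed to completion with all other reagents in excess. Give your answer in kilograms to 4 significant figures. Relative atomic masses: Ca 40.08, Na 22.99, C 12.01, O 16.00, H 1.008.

M(NaHCO3) = 22.99 + 1.008 + 12.01 + 3(16.00) = 84.008 g/mol.
M(CaCO3) = 40.08 + 12.01 + 3(16.00) = 100.09 g/mol.
65.37 kg = 65370 g.
n(NaHCO3) = 65370 / 84.008 = 778.14 mol.
Step 1 gives a 2:1 ratio of NaHCO3 to CO2, so n(CO2) = 389.07 mol.
In step 2 the CO2:CaCO3 ratio is 1:1, so n(CaCO3) = 389.07 mol.
Mass of CaCO3 = 389.07 × 100.09 = 38942 g = 38.94 kg.

38.94 kg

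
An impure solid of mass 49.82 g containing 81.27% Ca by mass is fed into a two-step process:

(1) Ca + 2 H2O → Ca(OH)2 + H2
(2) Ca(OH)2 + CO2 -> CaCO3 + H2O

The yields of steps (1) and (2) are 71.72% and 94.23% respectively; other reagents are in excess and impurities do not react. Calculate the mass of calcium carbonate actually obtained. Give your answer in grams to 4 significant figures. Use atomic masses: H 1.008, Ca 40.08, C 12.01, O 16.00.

Pure Ca = 49.82 × 0.8127 = 40.489 g.
M(Ca) = 40.08 g/mol.
M(CaCO3) = 40.08 + 12.01 + 3(16.00) = 100.09 g/mol.
n(Ca) = 40.489 / 40.08 = 1.0102 mol.
Step 1 (Ca:Ca(OH)2 = 1:1): theoretical n(Ca(OH)2) = 1.0102 mol; at 71.72% yield, n(Ca(OH)2) = 0.72451 mol.
Step 2 (Ca(OH)2:CaCO3 = 1:1): theoretical n(CaCO3) = 0.72451 mol, so theoretical mass = 0.72451 × 100.09 = 72.517 g.
At 94.23% yield, actual mass of CaCO3 = 72.517 × 0.9423 = 68.332 g.

68.33 g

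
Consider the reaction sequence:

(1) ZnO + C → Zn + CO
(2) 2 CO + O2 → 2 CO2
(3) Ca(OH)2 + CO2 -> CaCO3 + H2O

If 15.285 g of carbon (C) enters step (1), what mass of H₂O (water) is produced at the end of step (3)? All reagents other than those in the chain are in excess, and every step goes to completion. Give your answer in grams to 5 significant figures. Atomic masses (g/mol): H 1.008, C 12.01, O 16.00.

M(C) = 12.01 g/mol.
M(H2O) = 2(1.008) + 16.00 = 18.016 g/mol.
n(C) = 15.285 / 12.01 = 1.27269 mol.
Reaction (1): C→CO ratio 1:1 ⇒ n(CO) = 1.27269 mol.
Reaction (2): CO→CO2 ratio 2:2 ⇒ n(CO2) = 1.27269 mol.
Reaction (3): CO2→H2O ratio 1:1 ⇒ n(H2O) = 1.27269 mol.
Mass of H2O = 1.27269 × 18.016 = 22.9288 g.

22.929 g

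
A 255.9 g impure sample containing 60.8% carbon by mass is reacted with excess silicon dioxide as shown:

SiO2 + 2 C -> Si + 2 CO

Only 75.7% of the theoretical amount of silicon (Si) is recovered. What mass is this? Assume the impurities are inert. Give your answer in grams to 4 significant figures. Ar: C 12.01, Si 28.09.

137.7 g

Pure C available = 255.9 g × 0.608 = 155.59 g.
M(C) = 12.01 g/mol.
M(Si) = 28.09 g/mol.
n(C) = 155.59 g / 12.01 g/mol = 12.955 mol.
From the equation the C:Si mole ratio is 2:1, so n(Si) = 12.955 × 1/2 = 6.4774 mol.
Mass of Si = 6.4774 mol × 28.09 g/mol = 181.95 g.
Actual mass collected = 181.95 g × 0.757 = 137.74 g.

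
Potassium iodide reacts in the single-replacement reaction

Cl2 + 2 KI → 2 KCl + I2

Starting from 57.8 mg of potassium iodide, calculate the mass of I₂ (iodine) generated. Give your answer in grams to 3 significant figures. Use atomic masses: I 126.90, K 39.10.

M(KI) = 39.10 + 126.90 = 166.00 g/mol.
M(I2) = 2(126.90) = 253.80 g/mol.
Convert: 57.8 mg = 0.05780 g.
n(KI) = 0.05780 g / 166.00 g/mol = 0.0003482 mol.
From the equation the KI:I2 mole ratio is 2:1, so n(I2) = 0.0003482 × 1/2 = 0.0001741 mol.
Mass of I2 = 0.0001741 mol × 253.80 g/mol = 0.04419 g.

0.0442 g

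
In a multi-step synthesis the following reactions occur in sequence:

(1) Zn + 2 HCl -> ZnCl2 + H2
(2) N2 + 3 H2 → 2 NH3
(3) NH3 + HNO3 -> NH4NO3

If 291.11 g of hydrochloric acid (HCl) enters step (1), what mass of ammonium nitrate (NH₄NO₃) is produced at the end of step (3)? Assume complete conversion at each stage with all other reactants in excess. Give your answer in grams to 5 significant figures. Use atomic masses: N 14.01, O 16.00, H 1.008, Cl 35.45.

M(HCl) = 1.008 + 35.45 = 36.458 g/mol.
M(NH4NO3) = 2(14.01) + 4(1.008) + 3(16.00) = 80.052 g/mol.
n(HCl) = 291.11 / 36.458 = 7.98480 mol.
Reaction (1): HCl→H2 ratio 2:1 ⇒ n(H2) = 3.99240 mol.
Reaction (2): H2→NH3 ratio 3:2 ⇒ n(NH3) = 2.66160 mol.
Reaction (3): NH3→NH4NO3 ratio 1:1 ⇒ n(NH4NO3) = 2.66160 mol.
Mass of NH4NO3 = 2.66160 × 80.052 = 213.067 g.

213.07 g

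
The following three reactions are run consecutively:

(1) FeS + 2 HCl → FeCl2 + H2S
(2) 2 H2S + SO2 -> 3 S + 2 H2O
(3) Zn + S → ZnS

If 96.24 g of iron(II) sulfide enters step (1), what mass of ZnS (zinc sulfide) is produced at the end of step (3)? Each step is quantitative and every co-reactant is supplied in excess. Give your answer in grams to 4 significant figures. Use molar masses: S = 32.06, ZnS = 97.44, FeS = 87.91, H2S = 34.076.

160.0 g

n(FeS) = 96.24 / 87.91 = 1.0948 mol.
Reaction (1): FeS→H2S ratio 1:1 ⇒ n(H2S) = 1.0948 mol.
Reaction (2): H2S→S ratio 2:3 ⇒ n(S) = 1.6421 mol.
Reaction (3): S→ZnS ratio 1:1 ⇒ n(ZnS) = 1.6421 mol.
Mass of ZnS = 1.6421 × 97.44 = 160.01 g.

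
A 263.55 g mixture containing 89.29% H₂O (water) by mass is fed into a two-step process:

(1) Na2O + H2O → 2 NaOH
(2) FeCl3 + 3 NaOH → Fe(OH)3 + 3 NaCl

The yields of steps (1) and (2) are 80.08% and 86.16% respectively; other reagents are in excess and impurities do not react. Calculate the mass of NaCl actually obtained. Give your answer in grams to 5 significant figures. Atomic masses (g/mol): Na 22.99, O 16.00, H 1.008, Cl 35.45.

Pure H2O = 263.55 × 0.8929 = 235.324 g.
M(H2O) = 2(1.008) + 16.00 = 18.016 g/mol.
M(NaCl) = 22.99 + 35.45 = 58.44 g/mol.
n(H2O) = 235.324 / 18.016 = 13.0619 mol.
Step 1 (H2O:NaOH = 1:2): theoretical n(NaOH) = 26.1239 mol; at 80.08% yield, n(NaOH) = 20.9200 mol.
Step 2 (NaOH:NaCl = 3:3): theoretical n(NaCl) = 20.9200 mol, so theoretical mass = 20.9200 × 58.44 = 1222.56 g.
At 86.16% yield, actual mass of NaCl = 1222.56 × 0.8616 = 1053.36 g.

1053.4 g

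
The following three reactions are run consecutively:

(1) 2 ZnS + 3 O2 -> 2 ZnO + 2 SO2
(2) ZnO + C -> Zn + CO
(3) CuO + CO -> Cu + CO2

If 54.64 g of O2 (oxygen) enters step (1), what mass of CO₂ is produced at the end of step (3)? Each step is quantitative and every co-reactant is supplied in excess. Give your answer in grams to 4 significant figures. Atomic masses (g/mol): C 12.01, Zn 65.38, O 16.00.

50.10 g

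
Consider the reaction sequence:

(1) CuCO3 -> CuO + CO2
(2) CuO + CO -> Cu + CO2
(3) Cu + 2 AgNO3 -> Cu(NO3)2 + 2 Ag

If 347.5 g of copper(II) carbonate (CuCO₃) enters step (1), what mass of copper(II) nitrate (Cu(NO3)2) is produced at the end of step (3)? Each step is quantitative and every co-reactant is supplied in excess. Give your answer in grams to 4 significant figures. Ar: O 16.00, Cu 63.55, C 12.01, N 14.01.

M(CuCO3) = 63.55 + 12.01 + 3(16.00) = 123.56 g/mol.
M(Cu(NO3)2) = 63.55 + 2(14.01) + 6(16.00) = 187.57 g/mol.
n(CuCO3) = 347.5 / 123.56 = 2.8124 mol.
Reaction (1): CuCO3→CuO ratio 1:1 ⇒ n(CuO) = 2.8124 mol.
Reaction (2): CuO→Cu ratio 1:1 ⇒ n(Cu) = 2.8124 mol.
Reaction (3): Cu→Cu(NO3)2 ratio 1:1 ⇒ n(Cu(NO3)2) = 2.8124 mol.
Mass of Cu(NO3)2 = 2.8124 × 187.57 = 527.52 g.

527.5 g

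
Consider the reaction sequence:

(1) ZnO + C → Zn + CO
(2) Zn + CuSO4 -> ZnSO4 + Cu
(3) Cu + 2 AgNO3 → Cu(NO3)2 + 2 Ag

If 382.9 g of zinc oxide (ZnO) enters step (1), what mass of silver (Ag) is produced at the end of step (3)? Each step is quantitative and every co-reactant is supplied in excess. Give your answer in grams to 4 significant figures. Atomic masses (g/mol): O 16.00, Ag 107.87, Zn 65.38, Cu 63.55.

M(ZnO) = 65.38 + 16.00 = 81.38 g/mol.
M(Ag) = 107.87 g/mol.
n(ZnO) = 382.9 / 81.38 = 4.7051 mol.
Reaction (1): ZnO→Zn ratio 1:1 ⇒ n(Zn) = 4.7051 mol.
Reaction (2): Zn→Cu ratio 1:1 ⇒ n(Cu) = 4.7051 mol.
Reaction (3): Cu→Ag ratio 1:2 ⇒ n(Ag) = 9.4102 mol.
Mass of Ag = 9.4102 × 107.87 = 1015.1 g.

1015 g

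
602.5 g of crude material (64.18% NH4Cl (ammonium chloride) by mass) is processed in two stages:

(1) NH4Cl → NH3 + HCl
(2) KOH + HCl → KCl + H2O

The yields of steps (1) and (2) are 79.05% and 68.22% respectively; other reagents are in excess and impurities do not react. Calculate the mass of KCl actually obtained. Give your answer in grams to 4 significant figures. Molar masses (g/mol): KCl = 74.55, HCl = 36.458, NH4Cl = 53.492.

Pure NH4Cl = 602.5 × 0.6418 = 386.68 g.
n(NH4Cl) = 386.68 / 53.492 = 7.2288 mol.
Step 1 (NH4Cl:HCl = 1:1): theoretical n(HCl) = 7.2288 mol; at 79.05% yield, n(HCl) = 5.7144 mol.
Step 2 (HCl:KCl = 1:1): theoretical n(KCl) = 5.7144 mol, so theoretical mass = 5.7144 × 74.55 = 426.01 g.
At 68.22% yield, actual mass of KCl = 426.01 × 0.6822 = 290.62 g.

290.6 g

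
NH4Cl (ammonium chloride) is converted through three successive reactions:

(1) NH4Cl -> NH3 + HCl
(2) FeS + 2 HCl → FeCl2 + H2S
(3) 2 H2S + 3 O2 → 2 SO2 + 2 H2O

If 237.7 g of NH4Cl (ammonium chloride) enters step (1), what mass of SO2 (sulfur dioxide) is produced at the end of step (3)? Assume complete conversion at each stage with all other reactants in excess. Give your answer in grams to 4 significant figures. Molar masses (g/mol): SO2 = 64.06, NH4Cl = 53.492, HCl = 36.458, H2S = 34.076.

n(NH4Cl) = 237.7 / 53.492 = 4.4437 mol.
Reaction (1): NH4Cl→HCl ratio 1:1 ⇒ n(HCl) = 4.4437 mol.
Reaction (2): HCl→H2S ratio 2:1 ⇒ n(H2S) = 2.2218 mol.
Reaction (3): H2S→SO2 ratio 2:2 ⇒ n(SO2) = 2.2218 mol.
Mass of SO2 = 2.2218 × 64.06 = 142.33 g.

142.3 g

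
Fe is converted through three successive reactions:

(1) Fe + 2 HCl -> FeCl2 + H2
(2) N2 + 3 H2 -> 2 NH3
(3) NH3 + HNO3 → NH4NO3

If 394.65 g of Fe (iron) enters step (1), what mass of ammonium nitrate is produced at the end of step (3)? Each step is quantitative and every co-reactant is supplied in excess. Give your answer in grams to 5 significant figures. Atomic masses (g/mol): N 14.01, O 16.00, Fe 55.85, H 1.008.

377.11 g

M(Fe) = 55.85 g/mol.
M(NH4NO3) = 2(14.01) + 4(1.008) + 3(16.00) = 80.052 g/mol.
n(Fe) = 394.65 / 55.85 = 7.06625 mol.
Reaction (1): Fe→H2 ratio 1:1 ⇒ n(H2) = 7.06625 mol.
Reaction (2): H2→NH3 ratio 3:2 ⇒ n(NH3) = 4.71083 mol.
Reaction (3): NH3→NH4NO3 ratio 1:1 ⇒ n(NH4NO3) = 4.71083 mol.
Mass of NH4NO3 = 4.71083 × 80.052 = 377.112 g.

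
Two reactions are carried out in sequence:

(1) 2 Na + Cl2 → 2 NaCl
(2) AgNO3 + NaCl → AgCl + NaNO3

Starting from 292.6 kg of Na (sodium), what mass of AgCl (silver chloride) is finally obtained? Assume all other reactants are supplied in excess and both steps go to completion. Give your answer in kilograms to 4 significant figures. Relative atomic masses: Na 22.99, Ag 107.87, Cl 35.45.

M(Na) = 22.99 g/mol.
M(AgCl) = 107.87 + 35.45 = 143.32 g/mol.
292.6 kg = 292600 g.
n(Na) = 292600 / 22.99 = 12727 mol.
Step 1 gives a 2:2 ratio of Na to NaCl, so n(NaCl) = 12727 mol.
In step 2 the NaCl:AgCl ratio is 1:1, so n(AgCl) = 12727 mol.
Mass of AgCl = 12727 × 143.32 = 1.8241 × 10^6 g = 1824 kg.

1824 kg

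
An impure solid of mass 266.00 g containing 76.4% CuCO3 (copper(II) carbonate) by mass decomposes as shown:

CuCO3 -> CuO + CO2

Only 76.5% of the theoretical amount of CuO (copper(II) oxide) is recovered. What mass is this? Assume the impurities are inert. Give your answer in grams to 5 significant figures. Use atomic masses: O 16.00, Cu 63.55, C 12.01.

100.09 g

Pure CuCO3 available = 266.00 g × 0.764 = 203.224 g.
M(CuCO3) = 63.55 + 12.01 + 3(16.00) = 123.56 g/mol.
M(CuO) = 63.55 + 16.00 = 79.55 g/mol.
n(CuCO3) = 203.224 g / 123.56 g/mol = 1.64474 mol.
From the equation the CuCO3:CuO mole ratio is 1:1, so n(CuO) = 1.64474 × 1/1 = 1.64474 mol.
Mass of CuO = 1.64474 mol × 79.55 g/mol = 130.839 g.
Actual mass collected = 130.839 g × 0.765 = 100.092 g.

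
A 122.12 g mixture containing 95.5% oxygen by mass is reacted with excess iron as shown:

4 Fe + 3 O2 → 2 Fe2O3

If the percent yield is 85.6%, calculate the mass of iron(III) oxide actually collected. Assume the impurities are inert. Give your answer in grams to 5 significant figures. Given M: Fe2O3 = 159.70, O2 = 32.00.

332.14 g

Pure O2 available = 122.12 g × 0.955 = 116.625 g.
n(O2) = 116.625 g / 32.00 g/mol = 3.64452 mol.
From the equation the O2:Fe2O3 mole ratio is 3:2, so n(Fe2O3) = 3.64452 × 2/3 = 2.42968 mol.
Mass of Fe2O3 = 2.42968 mol × 159.70 g/mol = 388.020 g.
Actual mass collected = 388.020 g × 0.856 = 332.145 g.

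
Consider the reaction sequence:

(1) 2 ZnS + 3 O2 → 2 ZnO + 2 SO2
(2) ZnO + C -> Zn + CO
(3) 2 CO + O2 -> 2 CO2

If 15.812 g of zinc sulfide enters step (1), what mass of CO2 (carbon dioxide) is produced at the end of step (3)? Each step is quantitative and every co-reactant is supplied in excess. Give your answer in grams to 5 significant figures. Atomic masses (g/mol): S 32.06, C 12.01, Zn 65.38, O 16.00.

7.1417 g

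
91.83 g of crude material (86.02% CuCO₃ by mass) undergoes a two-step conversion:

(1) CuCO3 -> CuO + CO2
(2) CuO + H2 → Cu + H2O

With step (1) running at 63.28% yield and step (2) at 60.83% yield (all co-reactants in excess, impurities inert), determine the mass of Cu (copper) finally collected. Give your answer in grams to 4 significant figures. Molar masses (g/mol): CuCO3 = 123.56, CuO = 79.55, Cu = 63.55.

Pure CuCO3 = 91.83 × 0.8602 = 78.992 g.
n(CuCO3) = 78.992 / 123.56 = 0.63930 mol.
Step 1 (CuCO3:CuO = 1:1): theoretical n(CuO) = 0.63930 mol; at 63.28% yield, n(CuO) = 0.40455 mol.
Step 2 (CuO:Cu = 1:1): theoretical n(Cu) = 0.40455 mol, so theoretical mass = 0.40455 × 63.55 = 25.709 g.
At 60.83% yield, actual mass of Cu = 25.709 × 0.6083 = 15.639 g.

15.64 g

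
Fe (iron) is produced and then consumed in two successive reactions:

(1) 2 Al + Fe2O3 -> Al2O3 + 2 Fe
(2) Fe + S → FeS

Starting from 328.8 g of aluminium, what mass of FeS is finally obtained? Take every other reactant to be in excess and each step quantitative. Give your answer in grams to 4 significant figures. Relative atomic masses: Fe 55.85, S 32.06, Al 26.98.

1071 g

M(Al) = 26.98 g/mol.
M(FeS) = 55.85 + 32.06 = 87.91 g/mol.
n(Al) = 328.80 / 26.98 = 12.187 mol.
Step 1 gives a 2:2 ratio of Al to Fe, so n(Fe) = 12.187 mol.
In step 2 the Fe:FeS ratio is 1:1, so n(FeS) = 12.187 mol.
Mass of FeS = 12.187 × 87.91 = 1071.3 g.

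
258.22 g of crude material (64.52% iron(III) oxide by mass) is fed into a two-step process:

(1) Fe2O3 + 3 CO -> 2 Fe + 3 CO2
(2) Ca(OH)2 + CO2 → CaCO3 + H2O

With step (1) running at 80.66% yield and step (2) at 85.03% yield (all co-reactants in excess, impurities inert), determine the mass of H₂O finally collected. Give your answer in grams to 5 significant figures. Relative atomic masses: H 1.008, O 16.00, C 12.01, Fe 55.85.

Pure Fe2O3 = 258.22 × 0.6452 = 166.604 g.
M(Fe2O3) = 2(55.85) + 3(16.00) = 159.70 g/mol.
M(H2O) = 2(1.008) + 16.00 = 18.016 g/mol.
n(Fe2O3) = 166.604 / 159.70 = 1.04323 mol.
Step 1 (Fe2O3:CO2 = 1:3): theoretical n(CO2) = 3.12968 mol; at 80.66% yield, n(CO2) = 2.52440 mol.
Step 2 (CO2:H2O = 1:1): theoretical n(H2O) = 2.52440 mol, so theoretical mass = 2.52440 × 18.016 = 45.4797 g.
At 85.03% yield, actual mass of H2O = 45.4797 × 0.8503 = 38.6714 g.

38.671 g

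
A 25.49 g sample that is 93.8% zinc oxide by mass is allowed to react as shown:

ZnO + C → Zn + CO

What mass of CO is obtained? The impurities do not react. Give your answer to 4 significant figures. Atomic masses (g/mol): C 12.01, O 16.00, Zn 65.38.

8.229 g

Mass of pure ZnO = 25.49 g × 0.938 = 23.910 g.
M(ZnO) = 65.38 + 16.00 = 81.38 g/mol.
M(CO) = 12.01 + 16.00 = 28.01 g/mol.
n(ZnO) = 23.910 g / 81.38 g/mol = 0.29380 mol.
From the equation the ZnO:CO mole ratio is 1:1, so n(CO) = 0.29380 × 1/1 = 0.29380 mol.
Mass of CO = 0.29380 mol × 28.01 g/mol = 8.2294 g.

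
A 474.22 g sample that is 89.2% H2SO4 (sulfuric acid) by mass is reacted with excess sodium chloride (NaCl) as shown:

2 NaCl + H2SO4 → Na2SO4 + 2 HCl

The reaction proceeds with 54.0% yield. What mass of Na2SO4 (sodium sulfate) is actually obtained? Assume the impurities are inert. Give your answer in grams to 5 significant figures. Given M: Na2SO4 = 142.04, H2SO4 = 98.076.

330.82 g

Pure H2SO4 available = 474.22 g × 0.892 = 423.004 g.
n(H2SO4) = 423.004 g / 98.076 g/mol = 4.31303 mol.
From the equation the H2SO4:Na2SO4 mole ratio is 1:1, so n(Na2SO4) = 4.31303 × 1/1 = 4.31303 mol.
Mass of Na2SO4 = 4.31303 mol × 142.04 g/mol = 612.622 g.
Actual mass collected = 612.622 g × 0.540 = 330.816 g.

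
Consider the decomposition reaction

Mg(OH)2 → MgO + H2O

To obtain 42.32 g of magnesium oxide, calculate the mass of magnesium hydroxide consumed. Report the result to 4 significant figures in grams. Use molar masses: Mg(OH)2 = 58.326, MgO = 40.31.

61.23 g

n(MgO) = 42.320 g / 40.31 g/mol = 1.0499 mol.
From the equation the MgO:Mg(OH)2 mole ratio is 1:1, so n(Mg(OH)2) = 1.0499 × 1/1 = 1.0499 mol.
Mass of Mg(OH)2 = 1.0499 mol × 58.326 g/mol = 61.234 g.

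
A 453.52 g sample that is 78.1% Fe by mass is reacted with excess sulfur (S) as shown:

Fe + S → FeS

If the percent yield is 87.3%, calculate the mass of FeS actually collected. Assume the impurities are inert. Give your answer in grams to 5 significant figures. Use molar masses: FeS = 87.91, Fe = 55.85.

486.72 g

Pure Fe available = 453.52 g × 0.781 = 354.199 g.
n(Fe) = 354.199 g / 55.85 g/mol = 6.34197 mol.
From the equation the Fe:FeS mole ratio is 1:1, so n(FeS) = 6.34197 × 1/1 = 6.34197 mol.
Mass of FeS = 6.34197 mol × 87.91 g/mol = 557.523 g.
Actual mass collected = 557.523 g × 0.873 = 486.717 g.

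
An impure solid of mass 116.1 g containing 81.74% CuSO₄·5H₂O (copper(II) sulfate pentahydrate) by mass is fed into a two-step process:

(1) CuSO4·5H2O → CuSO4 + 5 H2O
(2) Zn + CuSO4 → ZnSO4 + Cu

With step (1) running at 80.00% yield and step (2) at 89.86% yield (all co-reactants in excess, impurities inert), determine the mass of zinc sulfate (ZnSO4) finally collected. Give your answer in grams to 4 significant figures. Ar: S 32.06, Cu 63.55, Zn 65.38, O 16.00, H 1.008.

44.11 g

Pure CuSO4·5H2O = 116.1 × 0.8174 = 94.900 g.
M(CuSO4·5H2O) = 63.55 + 32.06 + 9(16.00) + 10(1.008) = 249.69 g/mol.
M(ZnSO4) = 65.38 + 32.06 + 4(16.00) = 161.44 g/mol.
n(CuSO4·5H2O) = 94.900 / 249.69 = 0.38007 mol.
Step 1 (CuSO4·5H2O:CuSO4 = 1:1): theoretical n(CuSO4) = 0.38007 mol; at 80.00% yield, n(CuSO4) = 0.30406 mol.
Step 2 (CuSO4:ZnSO4 = 1:1): theoretical n(ZnSO4) = 0.30406 mol, so theoretical mass = 0.30406 × 161.44 = 49.087 g.
At 89.86% yield, actual mass of ZnSO4 = 49.087 × 0.8986 = 44.110 g.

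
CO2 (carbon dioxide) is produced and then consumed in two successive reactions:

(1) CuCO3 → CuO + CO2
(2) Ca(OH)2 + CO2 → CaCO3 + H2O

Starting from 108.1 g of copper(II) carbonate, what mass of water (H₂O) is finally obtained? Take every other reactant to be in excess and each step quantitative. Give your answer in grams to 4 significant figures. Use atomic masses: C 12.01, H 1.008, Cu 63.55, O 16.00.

M(CuCO3) = 63.55 + 12.01 + 3(16.00) = 123.56 g/mol.
M(H2O) = 2(1.008) + 16.00 = 18.016 g/mol.
n(CuCO3) = 108.10 / 123.56 = 0.87488 mol.
Step 1 gives a 1:1 ratio of CuCO3 to CO2, so n(CO2) = 0.87488 mol.
In step 2 the CO2:H2O ratio is 1:1, so n(H2O) = 0.87488 mol.
Mass of H2O = 0.87488 × 18.016 = 15.762 g.

15.76 g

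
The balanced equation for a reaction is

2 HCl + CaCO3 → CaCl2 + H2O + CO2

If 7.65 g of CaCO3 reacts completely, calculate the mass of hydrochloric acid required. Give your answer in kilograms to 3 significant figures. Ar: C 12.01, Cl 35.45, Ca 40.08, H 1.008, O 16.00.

0.00557 kg

M(CaCO3) = 40.08 + 12.01 + 3(16.00) = 100.09 g/mol.
M(HCl) = 1.008 + 35.45 = 36.458 g/mol.
n(CaCO3) = 7.650 g / 100.09 g/mol = 0.07643 mol.
From the equation the CaCO3:HCl mole ratio is 1:2, so n(HCl) = 0.07643 × 2/1 = 0.1529 mol.
Mass of HCl = 0.1529 mol × 36.458 g/mol = 5.573 g.
Converting to kg: 5.573 g = 0.00557 kg.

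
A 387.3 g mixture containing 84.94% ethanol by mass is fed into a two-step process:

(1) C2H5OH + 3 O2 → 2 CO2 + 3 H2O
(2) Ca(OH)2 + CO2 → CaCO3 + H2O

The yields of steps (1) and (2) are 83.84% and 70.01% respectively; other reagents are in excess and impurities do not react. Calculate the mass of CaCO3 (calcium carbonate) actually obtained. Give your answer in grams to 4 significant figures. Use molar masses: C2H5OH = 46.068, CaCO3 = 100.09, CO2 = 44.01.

839.1 g

Pure C2H5OH = 387.3 × 0.8494 = 328.97 g.
n(C2H5OH) = 328.97 / 46.068 = 7.1410 mol.
Step 1 (C2H5OH:CO2 = 1:2): theoretical n(CO2) = 14.282 mol; at 83.84% yield, n(CO2) = 11.974 mol.
Step 2 (CO2:CaCO3 = 1:1): theoretical n(CaCO3) = 11.974 mol, so theoretical mass = 11.974 × 100.09 = 1198.5 g.
At 70.01% yield, actual mass of CaCO3 = 1198.5 × 0.7001 = 839.06 g.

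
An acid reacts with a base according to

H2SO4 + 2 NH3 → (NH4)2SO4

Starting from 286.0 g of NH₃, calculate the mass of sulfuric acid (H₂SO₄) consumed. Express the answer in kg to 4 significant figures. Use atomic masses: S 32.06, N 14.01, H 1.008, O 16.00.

M(NH3) = 14.01 + 3(1.008) = 17.034 g/mol.
M(H2SO4) = 2(1.008) + 32.06 + 4(16.00) = 98.076 g/mol.
n(NH3) = 286.00 g / 17.034 g/mol = 16.790 mol.
From the equation the NH3:H2SO4 mole ratio is 2:1, so n(H2SO4) = 16.790 × 1/2 = 8.3950 mol.
Mass of H2SO4 = 8.3950 mol × 98.076 g/mol = 823.35 g.
Converting to kg: 823.35 g = 0.8233 kg.

0.8233 kg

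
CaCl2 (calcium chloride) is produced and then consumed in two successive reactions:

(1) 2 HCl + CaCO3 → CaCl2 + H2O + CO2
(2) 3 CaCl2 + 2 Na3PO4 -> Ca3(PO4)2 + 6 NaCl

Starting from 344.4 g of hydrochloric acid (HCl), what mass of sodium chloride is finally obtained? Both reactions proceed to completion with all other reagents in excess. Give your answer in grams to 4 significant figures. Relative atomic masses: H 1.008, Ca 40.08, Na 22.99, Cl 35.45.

552.1 g

M(HCl) = 1.008 + 35.45 = 36.458 g/mol.
M(NaCl) = 22.99 + 35.45 = 58.44 g/mol.
n(HCl) = 344.40 / 36.458 = 9.4465 mol.
Step 1 gives a 2:1 ratio of HCl to CaCl2, so n(CaCl2) = 4.7232 mol.
In step 2 the CaCl2:NaCl ratio is 3:6, so n(NaCl) = 9.4465 mol.
Mass of NaCl = 9.4465 × 58.44 = 552.05 g.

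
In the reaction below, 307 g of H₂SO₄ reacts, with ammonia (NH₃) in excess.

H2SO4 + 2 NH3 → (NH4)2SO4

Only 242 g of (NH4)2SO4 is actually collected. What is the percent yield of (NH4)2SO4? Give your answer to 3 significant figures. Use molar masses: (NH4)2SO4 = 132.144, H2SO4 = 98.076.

n(H2SO4) = 307.0 g / 98.076 g/mol = 3.130 mol.
From the equation the H2SO4:(NH4)2SO4 mole ratio is 1:1, so n((NH4)2SO4) = 3.130 × 1/1 = 3.130 mol.
Mass of (NH4)2SO4 = 3.130 mol × 132.144 g/mol = 413.6 g.
This is the theoretical yield. Percent yield = 242 g / 413.6 g × 100% = 58.50%.

58.5 %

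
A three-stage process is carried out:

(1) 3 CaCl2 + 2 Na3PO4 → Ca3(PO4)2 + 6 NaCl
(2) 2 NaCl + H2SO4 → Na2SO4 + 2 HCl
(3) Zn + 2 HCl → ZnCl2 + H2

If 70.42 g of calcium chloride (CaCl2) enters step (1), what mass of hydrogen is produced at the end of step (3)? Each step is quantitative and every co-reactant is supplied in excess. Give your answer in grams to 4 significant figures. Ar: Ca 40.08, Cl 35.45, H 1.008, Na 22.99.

M(CaCl2) = 40.08 + 2(35.45) = 110.98 g/mol.
M(H2) = 2(1.008) = 2.016 g/mol.
n(CaCl2) = 70.42 / 110.98 = 0.63453 mol.
Reaction (1): CaCl2→NaCl ratio 3:6 ⇒ n(NaCl) = 1.2691 mol.
Reaction (2): NaCl→HCl ratio 2:2 ⇒ n(HCl) = 1.2691 mol.
Reaction (3): HCl→H2 ratio 2:1 ⇒ n(H2) = 0.63453 mol.
Mass of H2 = 0.63453 × 2.016 = 1.2792 g.

1.279 g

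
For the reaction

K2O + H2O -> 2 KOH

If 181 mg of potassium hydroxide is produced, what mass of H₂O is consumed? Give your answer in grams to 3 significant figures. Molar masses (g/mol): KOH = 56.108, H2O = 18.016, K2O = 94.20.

0.0291 g

Convert: 181 mg = 0.1810 g.
n(KOH) = 0.1810 g / 56.108 g/mol = 0.003226 mol.
From the equation the KOH:H2O mole ratio is 2:1, so n(H2O) = 0.003226 × 1/2 = 0.001613 mol.
Mass of H2O = 0.001613 mol × 18.016 g/mol = 0.02906 g.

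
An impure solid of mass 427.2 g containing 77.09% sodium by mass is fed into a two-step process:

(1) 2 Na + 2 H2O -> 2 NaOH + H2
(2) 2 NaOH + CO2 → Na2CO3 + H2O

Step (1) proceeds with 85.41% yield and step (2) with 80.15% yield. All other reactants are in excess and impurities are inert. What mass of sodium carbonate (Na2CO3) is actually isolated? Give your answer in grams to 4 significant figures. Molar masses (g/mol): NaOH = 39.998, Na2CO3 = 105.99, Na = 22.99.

Pure Na = 427.2 × 0.7709 = 329.33 g.
n(Na) = 329.33 / 22.99 = 14.325 mol.
Step 1 (Na:NaOH = 2:2): theoretical n(NaOH) = 14.325 mol; at 85.41% yield, n(NaOH) = 12.235 mol.
Step 2 (NaOH:Na2CO3 = 2:1): theoretical n(Na2CO3) = 6.1174 mol, so theoretical mass = 6.1174 × 105.99 = 648.39 g.
At 80.15% yield, actual mass of Na2CO3 = 648.39 × 0.8015 = 519.68 g.

519.7 g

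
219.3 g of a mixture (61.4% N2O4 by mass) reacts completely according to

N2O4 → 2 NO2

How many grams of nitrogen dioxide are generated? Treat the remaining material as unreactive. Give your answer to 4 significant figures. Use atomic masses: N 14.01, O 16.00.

Mass of pure N2O4 = 219.3 g × 0.614 = 134.65 g.
M(N2O4) = 2(14.01) + 4(16.00) = 92.02 g/mol.
M(NO2) = 14.01 + 2(16.00) = 46.01 g/mol.
n(N2O4) = 134.65 g / 92.02 g/mol = 1.4633 mol.
From the equation the N2O4:NO2 mole ratio is 1:2, so n(NO2) = 1.4633 × 2/1 = 2.9265 mol.
Mass of NO2 = 2.9265 mol × 46.01 g/mol = 134.65 g.

134.7 g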